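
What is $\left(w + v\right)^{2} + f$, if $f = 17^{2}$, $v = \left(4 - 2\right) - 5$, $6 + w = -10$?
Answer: $650$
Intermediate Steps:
$w = -16$ ($w = -6 - 10 = -16$)
$v = -3$ ($v = 2 - 5 = -3$)
$f = 289$
$\left(w + v\right)^{2} + f = \left(-16 - 3\right)^{2} + 289 = \left(-19\right)^{2} + 289 = 361 + 289 = 650$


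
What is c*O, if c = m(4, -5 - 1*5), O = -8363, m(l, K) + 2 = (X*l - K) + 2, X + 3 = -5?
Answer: 183986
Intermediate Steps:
X = -8 (X = -3 - 5 = -8)
m(l, K) = -K - 8*l (m(l, K) = -2 + ((-8*l - K) + 2) = -2 + ((-K - 8*l) + 2) = -2 + (2 - K - 8*l) = -K - 8*l)
c = -22 (c = -(-5 - 1*5) - 8*4 = -(-5 - 5) - 32 = -1*(-10) - 32 = 10 - 32 = -22)
c*O = -22*(-8363) = 183986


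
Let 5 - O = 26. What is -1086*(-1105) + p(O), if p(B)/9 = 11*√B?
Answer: 1200030 + 99*I*√21 ≈ 1.2e+6 + 453.67*I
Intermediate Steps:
O = -21 (O = 5 - 1*26 = 5 - 26 = -21)
p(B) = 99*√B (p(B) = 9*(11*√B) = 99*√B)
-1086*(-1105) + p(O) = -1086*(-1105) + 99*√(-21) = 1200030 + 99*(I*√21) = 1200030 + 99*I*√21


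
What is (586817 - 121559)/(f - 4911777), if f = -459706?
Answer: -465258/5371483 ≈ -0.086616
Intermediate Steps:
(586817 - 121559)/(f - 4911777) = (586817 - 121559)/(-459706 - 4911777) = 465258/(-5371483) = 465258*(-1/5371483) = -465258/5371483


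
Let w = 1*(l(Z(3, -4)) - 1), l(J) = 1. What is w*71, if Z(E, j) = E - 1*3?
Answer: 0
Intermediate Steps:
Z(E, j) = -3 + E (Z(E, j) = E - 3 = -3 + E)
w = 0 (w = 1*(1 - 1) = 1*0 = 0)
w*71 = 0*71 = 0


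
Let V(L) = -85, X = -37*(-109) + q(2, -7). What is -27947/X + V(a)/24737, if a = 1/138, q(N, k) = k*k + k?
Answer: -691671314/100803275 ≈ -6.8616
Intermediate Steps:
q(N, k) = k + k² (q(N, k) = k² + k = k + k²)
X = 4075 (X = -37*(-109) - 7*(1 - 7) = 4033 - 7*(-6) = 4033 + 42 = 4075)
a = 1/138 ≈ 0.0072464
-27947/X + V(a)/24737 = -27947/4075 - 85/24737 = -691671314/100803275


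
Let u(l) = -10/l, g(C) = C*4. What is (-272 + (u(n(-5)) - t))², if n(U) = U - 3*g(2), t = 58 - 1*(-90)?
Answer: 148108900/841 ≈ 1.7611e+5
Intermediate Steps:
t = 148 (t = 58 + 90 = 148)
g(C) = 4*C
n(U) = -24 + U (n(U) = U - 12*2 = U - 3*8 = U - 24 = -24 + U)
(-272 + (u(n(-5)) - t))² = (-272 + (-10/(-24 - 5) - 1*148))² = (-272 + (-10/(-29) - 148))² = (-272 + (-10*(-1/29) - 148))² = (-272 + (10/29 - 148))² = (-272 - 4282/29)² = (-12170/29)² = 148108900/841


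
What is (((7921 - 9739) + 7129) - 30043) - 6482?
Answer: -31214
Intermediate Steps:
(((7921 - 9739) + 7129) - 30043) - 6482 = ((-1818 + 7129) - 30043) - 6482 = (5311 - 30043) - 6482 = -24732 - 6482 = -31214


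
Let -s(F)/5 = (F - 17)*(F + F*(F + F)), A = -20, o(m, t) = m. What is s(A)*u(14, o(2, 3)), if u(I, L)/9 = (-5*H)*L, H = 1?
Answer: -12987000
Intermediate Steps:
u(I, L) = -45*L (u(I, L) = 9*((-5*1)*L) = 9*(-5*L) = -45*L)
s(F) = -5*(-17 + F)*(F + 2*F²) (s(F) = -5*(F - 17)*(F + F*(F + F)) = -5*(-17 + F)*(F + F*(2*F)) = -5*(-17 + F)*(F + 2*F²))
s(A)*u(14, o(2, 3)) = (5*(-20)*(17 - 2*(-20)² + 33*(-20)))*(-45*2) = (5*(-20)*(17 - 2*400 - 660))*(-90) = (5*(-20)*(17 - 800 - 660))*(-90) = (5*(-20)*(-1443))*(-90) = 144300*(-90) = -12987000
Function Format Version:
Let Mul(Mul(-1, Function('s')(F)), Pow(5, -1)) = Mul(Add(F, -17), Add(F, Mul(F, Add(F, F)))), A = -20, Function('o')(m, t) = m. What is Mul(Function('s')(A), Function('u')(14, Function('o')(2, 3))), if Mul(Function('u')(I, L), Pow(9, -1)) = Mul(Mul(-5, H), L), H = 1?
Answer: -12987000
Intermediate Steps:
Function('u')(I, L) = Mul(-45, L) (Function('u')(I, L) = Mul(9, Mul(Mul(-5, 1), L)) = Mul(9, Mul(-5, L)) = Mul(-45, L))
Function('s')(F) = Mul(-5, Add(-17, F), Add(F, Mul(2, Pow(F, 2)))) (Function('s')(F) = Mul(-5, Mul(Add(F, -17), Add(F, Mul(F, Add(F, F))))) = Mul(-5, Mul(Add(-17, F), Add(F, Mul(F, Mul(2, F))))) = Mul(-5, Mul(Add(-17, F), Add(F, Mul(2, Pow(F, 2))))) = Mul(-5, Add(-17, F), Add(F, Mul(2, Pow(F, 2)))))
Mul(Function('s')(A), Function('u')(14, Function('o')(2, 3))) = Mul(Mul(5, -20, Add(17, Mul(-2, Pow(-20, 2)), Mul(33, -20))), Mul(-45, 2)) = Mul(Mul(5, -20, Add(17, Mul(-2, 400), -660)), -90) = Mul(Mul(5, -20, Add(17, -800, -660)), -90) = Mul(Mul(5, -20, -1443), -90) = Mul(144300, -90) = -12987000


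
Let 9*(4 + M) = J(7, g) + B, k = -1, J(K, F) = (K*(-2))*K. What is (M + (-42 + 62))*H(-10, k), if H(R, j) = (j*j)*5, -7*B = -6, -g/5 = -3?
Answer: 1640/63 ≈ 26.032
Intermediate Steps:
g = 15 (g = -5*(-3) = 15)
J(K, F) = -2*K² (J(K, F) = (-2*K)*K = -2*K²)
B = 6/7 (B = -⅐*(-6) = 6/7 ≈ 0.85714)
H(R, j) = 5*j² (H(R, j) = j²*5 = 5*j²)
M = -932/63 (M = -4 + (-2*7² + 6/7)/9 = -4 + (-2*49 + 6/7)/9 = -4 + (-98 + 6/7)/9 = -4 + (⅑)*(-680/7) = -4 - 680/63 = -932/63 ≈ -14.794)
(M + (-42 + 62))*H(-10, k) = (-932/63 + (-42 + 62))*(5*(-1)²) = (-932/63 + 20)*(5*1) = (328/63)*5 = 1640/63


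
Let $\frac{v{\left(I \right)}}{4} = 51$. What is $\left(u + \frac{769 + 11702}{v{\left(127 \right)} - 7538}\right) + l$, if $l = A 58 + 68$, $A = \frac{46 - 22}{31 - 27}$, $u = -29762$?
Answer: $- \frac{215236035}{7334} \approx -29348.0$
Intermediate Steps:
$v{\left(I \right)} = 204$ ($v{\left(I \right)} = 4 \cdot 51 = 204$)
$A = 6$ ($A = \frac{24}{4} = 24 \cdot \frac{1}{4} = 6$)
$l = 416$ ($l = 6 \cdot 58 + 68 = 348 + 68 = 416$)
$\left(u + \frac{769 + 11702}{v{\left(127 \right)} - 7538}\right) + l = \left(-29762 + \frac{769 + 11702}{204 - 7538}\right) + 416 = \left(-29762 + \frac{12471}{-7334}\right) + 416 = \left(-29762 + 12471 \left(- \frac{1}{7334}\right)\right) + 416 = \left(-29762 - \frac{12471}{7334}\right) + 416 = - \frac{218286979}{7334} + 416 = - \frac{215236035}{7334}$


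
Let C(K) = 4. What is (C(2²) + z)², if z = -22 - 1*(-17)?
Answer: 1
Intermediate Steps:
z = -5 (z = -22 + 17 = -5)
(C(2²) + z)² = (4 - 5)² = (-1)² = 1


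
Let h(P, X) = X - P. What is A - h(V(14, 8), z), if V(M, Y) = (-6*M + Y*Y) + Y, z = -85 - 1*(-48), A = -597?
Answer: -572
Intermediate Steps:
z = -37 (z = -85 + 48 = -37)
V(M, Y) = Y + Y**2 - 6*M (V(M, Y) = (-6*M + Y**2) + Y = (Y**2 - 6*M) + Y = Y + Y**2 - 6*M)
A - h(V(14, 8), z) = -597 - (-37 - (8 + 8**2 - 6*14)) = -597 - (-37 - (8 + 64 - 84)) = -597 - (-37 - 1*(-12)) = -597 - (-37 + 12) = -597 - 1*(-25) = -597 + 25 = -572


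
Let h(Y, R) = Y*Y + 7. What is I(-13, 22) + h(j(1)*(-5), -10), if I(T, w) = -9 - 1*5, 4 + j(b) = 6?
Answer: 93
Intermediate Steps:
j(b) = 2 (j(b) = -4 + 6 = 2)
h(Y, R) = 7 + Y² (h(Y, R) = Y² + 7 = 7 + Y²)
I(T, w) = -14 (I(T, w) = -9 - 5 = -14)
I(-13, 22) + h(j(1)*(-5), -10) = -14 + (7 + (2*(-5))²) = -14 + (7 + (-10)²) = -14 + (7 + 100) = -14 + 107 = 93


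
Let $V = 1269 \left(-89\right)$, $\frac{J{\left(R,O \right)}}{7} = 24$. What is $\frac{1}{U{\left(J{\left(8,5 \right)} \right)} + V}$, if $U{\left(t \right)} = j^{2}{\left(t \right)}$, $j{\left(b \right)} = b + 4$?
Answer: $- \frac{1}{83357} \approx -1.1997 \cdot 10^{-5}$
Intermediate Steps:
$J{\left(R,O \right)} = 168$ ($J{\left(R,O \right)} = 7 \cdot 24 = 168$)
$V = -112941$
$j{\left(b \right)} = 4 + b$
$U{\left(t \right)} = \left(4 + t\right)^{2}$
$\frac{1}{U{\left(J{\left(8,5 \right)} \right)} + V} = \frac{1}{\left(4 + 168\right)^{2} - 112941} = \frac{1}{172^{2} - 112941} = \frac{1}{29584 - 112941} = \frac{1}{-83357} = - \frac{1}{83357}$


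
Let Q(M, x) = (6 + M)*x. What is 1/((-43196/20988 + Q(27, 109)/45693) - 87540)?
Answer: -26639019/2332032452732 ≈ -1.1423e-5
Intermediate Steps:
Q(M, x) = x*(6 + M)
1/((-43196/20988 + Q(27, 109)/45693) - 87540) = 1/((-43196/20988 + (109*(6 + 27))/45693) - 87540) = 1/((-43196*1/20988 + (109*33)*(1/45693)) - 87540) = 1/((-10799/5247 + 3597*(1/45693)) - 87540) = 1/((-10799/5247 + 1199/15231) - 87540) = 1/(-52729472/26639019 - 87540) = 1/(-2332032452732/26639019) = -26639019/2332032452732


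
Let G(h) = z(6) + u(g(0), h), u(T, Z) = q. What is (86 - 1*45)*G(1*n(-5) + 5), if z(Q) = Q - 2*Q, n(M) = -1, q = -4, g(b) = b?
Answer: -410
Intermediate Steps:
u(T, Z) = -4
z(Q) = -Q
G(h) = -10 (G(h) = -1*6 - 4 = -6 - 4 = -10)
(86 - 1*45)*G(1*n(-5) + 5) = (86 - 1*45)*(-10) = (86 - 45)*(-10) = 41*(-10) = -410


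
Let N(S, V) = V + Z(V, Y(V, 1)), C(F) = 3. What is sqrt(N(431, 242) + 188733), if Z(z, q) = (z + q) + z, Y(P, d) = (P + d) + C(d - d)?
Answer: sqrt(189705) ≈ 435.55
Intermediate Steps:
Y(P, d) = 3 + P + d (Y(P, d) = (P + d) + 3 = 3 + P + d)
Z(z, q) = q + 2*z (Z(z, q) = (q + z) + z = q + 2*z)
N(S, V) = 4 + 4*V (N(S, V) = V + ((3 + V + 1) + 2*V) = V + ((4 + V) + 2*V) = V + (4 + 3*V) = 4 + 4*V)
sqrt(N(431, 242) + 188733) = sqrt((4 + 4*242) + 188733) = sqrt((4 + 968) + 188733) = sqrt(972 + 188733) = sqrt(189705)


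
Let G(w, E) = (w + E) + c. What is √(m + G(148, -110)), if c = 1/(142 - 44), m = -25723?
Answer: 3*I*√559362/14 ≈ 160.27*I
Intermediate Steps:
c = 1/98 ≈ 0.010204
G(w, E) = 1/98 + E + w (G(w, E) = (w + E) + 1/98 = (E + w) + 1/98 = 1/98 + E + w)
√(m + G(148, -110)) = √(-25723 + (1/98 - 110 + 148)) = √(-25723 + 3725/98) = √(-2517129/98) = 3*I*√559362/14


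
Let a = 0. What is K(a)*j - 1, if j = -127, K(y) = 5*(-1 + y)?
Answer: 634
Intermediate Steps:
K(y) = -5 + 5*y
K(a)*j - 1 = (-5 + 5*0)*(-127) - 1 = (-5 + 0)*(-127) - 1 = -5*(-127) - 1 = 635 - 1 = 634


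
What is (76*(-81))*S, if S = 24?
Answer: -147744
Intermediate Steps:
(76*(-81))*S = (76*(-81))*24 = -6156*24 = -147744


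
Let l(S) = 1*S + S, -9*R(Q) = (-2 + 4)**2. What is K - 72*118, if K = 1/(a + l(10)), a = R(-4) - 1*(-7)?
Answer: -2030535/239 ≈ -8496.0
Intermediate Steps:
R(Q) = -4/9 (R(Q) = -(-2 + 4)**2/9 = -1/9*2**2 = -1/9*4 = -4/9)
l(S) = 2*S (l(S) = S + S = 2*S)
a = 59/9 (a = -4/9 - 1*(-7) = -4/9 + 7 = 59/9 ≈ 6.5556)
K = 9/239 (K = 1/(59/9 + 2*10) = 1/(59/9 + 20) = 1/(239/9) = 9/239 ≈ 0.037657)
K - 72*118 = 9/239 - 72*118 = 9/239 - 8496 = -2030535/239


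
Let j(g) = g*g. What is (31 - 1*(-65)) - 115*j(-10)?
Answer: -11404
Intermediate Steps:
j(g) = g²
(31 - 1*(-65)) - 115*j(-10) = (31 - 1*(-65)) - 115*(-10)² = (31 + 65) - 115*100 = 96 - 11500 = -11404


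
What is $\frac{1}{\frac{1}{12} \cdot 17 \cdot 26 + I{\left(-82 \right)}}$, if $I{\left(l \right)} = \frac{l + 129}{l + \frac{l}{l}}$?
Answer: $\frac{162}{5873} \approx 0.027584$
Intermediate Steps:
$I{\left(l \right)} = \frac{129 + l}{1 + l}$ ($I{\left(l \right)} = \frac{129 + l}{l + 1} = \frac{129 + l}{1 + l}$)
$\frac{1}{\frac{1}{12} \cdot 17 \cdot 26 + I{\left(-82 \right)}} = \frac{1}{\frac{1}{12} \cdot 17 \cdot 26 + \frac{129 - 82}{1 - 82}} = \frac{1}{\frac{1}{12} \cdot 17 \cdot 26 + \frac{1}{-81} \cdot 47} = \frac{1}{\frac{17}{12} \cdot 26 - \frac{47}{81}} = \frac{1}{\frac{221}{6} - \frac{47}{81}} = \frac{1}{\frac{5873}{162}} = \frac{162}{5873}$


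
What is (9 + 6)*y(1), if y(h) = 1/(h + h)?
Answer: 15/2 ≈ 7.5000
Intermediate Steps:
y(h) = 1/(2*h)
(9 + 6)*y(1) = (9 + 6)*((½)/1) = 15*((½)*1) = 15*(½) = 15/2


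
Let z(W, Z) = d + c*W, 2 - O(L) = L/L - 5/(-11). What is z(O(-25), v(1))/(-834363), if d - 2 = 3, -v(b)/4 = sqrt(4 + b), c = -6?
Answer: -19/9177993 ≈ -2.0702e-6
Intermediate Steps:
O(L) = 6/11 (O(L) = 2 - (L/L - 5/(-11)) = 2 - (1 - 5*(-1/11)) = 2 - (1 + 5/11) = 2 - 1*16/11 = 2 - 16/11 = 6/11)
v(b) = -4*sqrt(4 + b)
d = 5 (d = 2 + 3 = 5)
z(W, Z) = 5 - 6*W
z(O(-25), v(1))/(-834363) = (5 - 6*6/11)/(-834363) = (5 - 36/11)*(-1/834363) = (19/11)*(-1/834363) = -19/9177993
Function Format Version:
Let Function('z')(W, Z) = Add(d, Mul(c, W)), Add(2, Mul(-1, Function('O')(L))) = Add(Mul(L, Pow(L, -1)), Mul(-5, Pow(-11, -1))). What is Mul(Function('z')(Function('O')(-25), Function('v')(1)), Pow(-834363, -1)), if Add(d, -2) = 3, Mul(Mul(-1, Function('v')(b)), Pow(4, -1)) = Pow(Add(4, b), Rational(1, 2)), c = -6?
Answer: Rational(-19, 9177993) ≈ -2.0702e-6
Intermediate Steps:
Function('O')(L) = Rational(6, 11) (Function('O')(L) = Add(2, Mul(-1, Add(Mul(L, Pow(L, -1)), Mul(-5, Pow(-11, -1))))) = Add(2, Mul(-1, Add(1, Mul(-5, Rational(-1, 11))))) = Add(2, Mul(-1, Add(1, Rational(5, 11)))) = Add(2, Mul(-1, Rational(16, 11))) = Add(2, Rational(-16, 11)) = Rational(6, 11))
Function('v')(b) = Mul(-4, Pow(Add(4, b), Rational(1, 2)))
d = 5 (d = Add(2, 3) = 5)
Function('z')(W, Z) = Add(5, Mul(-6, W))
Mul(Function('z')(Function('O')(-25), Function('v')(1)), Pow(-834363, -1)) = Mul(Add(5, Mul(-6, Rational(6, 11))), Pow(-834363, -1)) = Mul(Add(5, Rational(-36, 11)), Rational(-1, 834363)) = Mul(Rational(19, 11), Rational(-1, 834363)) = Rational(-19, 9177993)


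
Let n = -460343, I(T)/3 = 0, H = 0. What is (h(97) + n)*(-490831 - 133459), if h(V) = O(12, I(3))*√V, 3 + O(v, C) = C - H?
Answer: 287387531470 + 1872870*√97 ≈ 2.8741e+11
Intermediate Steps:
I(T) = 0 (I(T) = 3*0 = 0)
O(v, C) = -3 + C (O(v, C) = -3 + (C - 1*0) = -3 + (C + 0) = -3 + C)
h(V) = -3*√V (h(V) = (-3 + 0)*√V = -3*√V)
(h(97) + n)*(-490831 - 133459) = (-3*√97 - 460343)*(-490831 - 133459) = (-460343 - 3*√97)*(-624290) = 287387531470 + 1872870*√97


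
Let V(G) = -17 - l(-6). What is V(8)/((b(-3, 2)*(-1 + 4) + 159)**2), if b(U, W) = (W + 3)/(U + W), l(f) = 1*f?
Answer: -11/20736 ≈ -0.00053048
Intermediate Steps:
l(f) = f
b(U, W) = (3 + W)/(U + W)
V(G) = -11 (V(G) = -17 - 1*(-6) = -17 + 6 = -11)
V(8)/((b(-3, 2)*(-1 + 4) + 159)**2) = -11/(((3 + 2)/(-3 + 2))*(-1 + 4) + 159)**2 = -11/((5/(-1))*3 + 159)**2 = -11/(-1*5*3 + 159)**2 = -11/(-5*3 + 159)**2 = -11/(-15 + 159)**2 = -11/(144**2) = -11/20736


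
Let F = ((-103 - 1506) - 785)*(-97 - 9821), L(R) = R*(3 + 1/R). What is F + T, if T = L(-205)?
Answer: 23743078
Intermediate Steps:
T = -614 (T = 1 + 3*(-205) = 1 - 615 = -614)
F = 23743692 (F = (-1609 - 785)*(-9918) = -2394*(-9918) = 23743692)
F + T = 23743692 - 614 = 23743078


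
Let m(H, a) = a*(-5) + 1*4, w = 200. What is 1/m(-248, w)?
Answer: -1/996 ≈ -0.0010040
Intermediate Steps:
m(H, a) = 4 - 5*a (m(H, a) = -5*a + 4 = 4 - 5*a)
1/m(-248, w) = 1/(4 - 5*200) = 1/(4 - 1000) = 1/(-996) = -1/996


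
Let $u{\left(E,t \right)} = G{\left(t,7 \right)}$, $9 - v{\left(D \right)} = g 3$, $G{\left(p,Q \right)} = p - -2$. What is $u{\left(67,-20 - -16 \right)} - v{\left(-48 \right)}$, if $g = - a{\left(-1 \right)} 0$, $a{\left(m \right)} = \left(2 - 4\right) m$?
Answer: $-11$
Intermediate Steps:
$a{\left(m \right)} = - 2 m$
$g = 0$ ($g = - \left(-2\right) \left(-1\right) 0 = \left(-1\right) 2 \cdot 0 = \left(-2\right) 0 = 0$)
$G{\left(p,Q \right)} = 2 + p$ ($G{\left(p,Q \right)} = p + 2 = 2 + p$)
$v{\left(D \right)} = 9$ ($v{\left(D \right)} = 9 - 0 \cdot 3 = 9 - 0 = 9 + 0 = 9$)
$u{\left(E,t \right)} = 2 + t$
$u{\left(67,-20 - -16 \right)} - v{\left(-48 \right)} = \left(2 - 4\right) - 9 = -2 - 9 = -11$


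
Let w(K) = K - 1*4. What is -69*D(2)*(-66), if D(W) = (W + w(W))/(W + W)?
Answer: 0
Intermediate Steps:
w(K) = -4 + K (w(K) = K - 4 = -4 + K)
D(W) = (-4 + 2*W)/(2*W) (D(W) = (W + (-4 + W))/(W + W) = (-4 + 2*W)/((2*W)) = (-4 + 2*W)*(1/(2*W)) = (-4 + 2*W)/(2*W))
-69*D(2)*(-66) = -69*(-2 + 2)/2*(-66) = -69*0/2*(-66) = -69*0*(-66) = 0*(-66) = 0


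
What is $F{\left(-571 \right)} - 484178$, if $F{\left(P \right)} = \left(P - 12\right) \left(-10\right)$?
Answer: $-478348$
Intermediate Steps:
$F{\left(P \right)} = 120 - 10 P$ ($F{\left(P \right)} = \left(-12 + P\right) \left(-10\right) = 120 - 10 P$)
$F{\left(-571 \right)} - 484178 = \left(120 - -5710\right) - 484178 = \left(120 + 5710\right) - 484178 = 5830 - 484178 = -478348$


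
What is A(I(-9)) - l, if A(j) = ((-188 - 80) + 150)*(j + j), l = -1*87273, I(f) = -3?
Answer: 87981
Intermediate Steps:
l = -87273
A(j) = -236*j (A(j) = (-268 + 150)*(2*j) = -236*j)
A(I(-9)) - l = -236*(-3) - 1*(-87273) = 708 + 87273 = 87981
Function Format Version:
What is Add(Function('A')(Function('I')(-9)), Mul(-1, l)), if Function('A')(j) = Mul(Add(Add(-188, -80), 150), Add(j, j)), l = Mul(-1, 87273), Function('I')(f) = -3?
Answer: 87981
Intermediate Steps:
l = -87273
Function('A')(j) = Mul(-236, j) (Function('A')(j) = Mul(Add(-268, 150), Mul(2, j)) = Mul(-118, Mul(2, j)) = Mul(-236, j))
Add(Function('A')(Function('I')(-9)), Mul(-1, l)) = Add(Mul(-236, -3), Mul(-1, -87273)) = Add(708, 87273) = 87981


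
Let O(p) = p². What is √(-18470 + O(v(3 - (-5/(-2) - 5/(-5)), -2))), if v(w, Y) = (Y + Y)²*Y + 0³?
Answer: I*√17446 ≈ 132.08*I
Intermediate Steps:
v(w, Y) = 4*Y³ (v(w, Y) = (2*Y)²*Y + 0 = (4*Y²)*Y + 0 = 4*Y³ + 0 = 4*Y³)
√(-18470 + O(v(3 - (-5/(-2) - 5/(-5)), -2))) = √(-18470 + (4*(-2)³)²) = √(-18470 + (4*(-8))²) = √(-18470 + (-32)²) = √(-18470 + 1024) = √(-17446) = I*√17446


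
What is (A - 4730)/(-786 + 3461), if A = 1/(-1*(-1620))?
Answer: -7662599/4333500 ≈ -1.7682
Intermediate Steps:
A = 1/1620 ≈ 0.00061728
(A - 4730)/(-786 + 3461) = (1/1620 - 4730)/(-786 + 3461) = -7662599/1620/2675 = -7662599/1620*1/2675 = -7662599/4333500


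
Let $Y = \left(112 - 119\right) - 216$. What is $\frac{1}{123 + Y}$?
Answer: $- \frac{1}{100} \approx -0.01$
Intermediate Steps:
$Y = -223$ ($Y = -7 - 216 = -223$)
$\frac{1}{123 + Y} = \frac{1}{123 - 223} = \frac{1}{-100} = - \frac{1}{100}$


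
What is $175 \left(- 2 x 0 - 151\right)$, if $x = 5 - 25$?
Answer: $-26425$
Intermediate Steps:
$x = -20$ ($x = 5 - 25 = -20$)
$175 \left(- 2 x 0 - 151\right) = 175 \left(\left(-2\right) \left(-20\right) 0 - 151\right) = 175 \left(40 \cdot 0 - 151\right) = 175 \left(0 - 151\right) = 175 \left(-151\right) = -26425$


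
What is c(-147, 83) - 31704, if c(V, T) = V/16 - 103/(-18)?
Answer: -4565875/144 ≈ -31707.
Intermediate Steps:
c(V, T) = 103/18 + V/16 (c(V, T) = V*(1/16) - 103*(-1/18) = V/16 + 103/18 = 103/18 + V/16)
c(-147, 83) - 31704 = (103/18 + (1/16)*(-147)) - 31704 = (103/18 - 147/16) - 31704 = -499/144 - 31704 = -4565875/144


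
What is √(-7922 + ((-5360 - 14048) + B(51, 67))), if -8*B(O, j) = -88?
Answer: I*√27319 ≈ 165.28*I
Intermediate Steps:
B(O, j) = 11 (B(O, j) = -⅛*(-88) = 11)
√(-7922 + ((-5360 - 14048) + B(51, 67))) = √(-7922 + ((-5360 - 14048) + 11)) = √(-7922 + (-19408 + 11)) = √(-7922 - 19397) = √(-27319) = I*√27319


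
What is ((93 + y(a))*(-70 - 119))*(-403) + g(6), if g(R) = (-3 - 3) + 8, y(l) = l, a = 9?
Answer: 7769036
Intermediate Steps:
g(R) = 2 (g(R) = -6 + 8 = 2)
((93 + y(a))*(-70 - 119))*(-403) + g(6) = ((93 + 9)*(-70 - 119))*(-403) + 2 = (102*(-189))*(-403) + 2 = -19278*(-403) + 2 = 7769034 + 2 = 7769036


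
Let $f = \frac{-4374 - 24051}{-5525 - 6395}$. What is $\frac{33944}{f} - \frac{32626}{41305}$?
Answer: $\frac{60769422154}{4269435} \approx 14234.0$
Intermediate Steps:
$f = \frac{5685}{2384}$ ($f = - \frac{28425}{-11920} = \left(-28425\right) \left(- \frac{1}{11920}\right) = \frac{5685}{2384} \approx 2.3846$)
$\frac{33944}{f} - \frac{32626}{41305} = \frac{33944}{\frac{5685}{2384}} - \frac{32626}{41305} = 33944 \cdot \frac{2384}{5685} - \frac{2966}{3755} = \frac{80922496}{5685} - \frac{2966}{3755} = \frac{60769422154}{4269435}$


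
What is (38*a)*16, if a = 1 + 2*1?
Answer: 1824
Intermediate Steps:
a = 3 (a = 1 + 2 = 3)
(38*a)*16 = (38*3)*16 = 114*16 = 1824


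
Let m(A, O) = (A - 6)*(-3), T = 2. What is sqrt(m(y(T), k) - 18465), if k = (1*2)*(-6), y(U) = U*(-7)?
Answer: 3*I*sqrt(2045) ≈ 135.67*I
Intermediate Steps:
y(U) = -7*U
k = -12 (k = 2*(-6) = -12)
m(A, O) = 18 - 3*A (m(A, O) = (-6 + A)*(-3) = 18 - 3*A)
sqrt(m(y(T), k) - 18465) = sqrt((18 - (-21)*2) - 18465) = sqrt((18 - 3*(-14)) - 18465) = sqrt((18 + 42) - 18465) = sqrt(60 - 18465) = sqrt(-18405) = 3*I*sqrt(2045)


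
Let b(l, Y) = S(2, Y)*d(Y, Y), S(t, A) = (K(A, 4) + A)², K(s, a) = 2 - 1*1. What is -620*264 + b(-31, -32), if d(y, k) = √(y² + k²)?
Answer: -163680 + 30752*√2 ≈ -1.2019e+5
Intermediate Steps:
K(s, a) = 1 (K(s, a) = 2 - 1 = 1)
S(t, A) = (1 + A)²
d(y, k) = √(k² + y²)
b(l, Y) = √2*√(Y²)*(1 + Y)² (b(l, Y) = (1 + Y)²*√(Y² + Y²) = (1 + Y)²*√(2*Y²) = (1 + Y)²*(√2*√(Y²)) = √2*√(Y²)*(1 + Y)²)
-620*264 + b(-31, -32) = -620*264 + √2*√((-32)²)*(1 - 32)² = -163680 + √2*√1024*(-31)² = -163680 + √2*32*961 = -163680 + 30752*√2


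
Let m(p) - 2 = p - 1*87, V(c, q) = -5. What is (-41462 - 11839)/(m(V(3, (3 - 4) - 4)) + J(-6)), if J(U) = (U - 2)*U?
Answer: 17767/14 ≈ 1269.1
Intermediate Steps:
m(p) = -85 + p (m(p) = 2 + (p - 1*87) = 2 + (p - 87) = 2 + (-87 + p) = -85 + p)
J(U) = U*(-2 + U) (J(U) = (-2 + U)*U = U*(-2 + U))
(-41462 - 11839)/(m(V(3, (3 - 4) - 4)) + J(-6)) = (-41462 - 11839)/((-85 - 5) - 6*(-2 - 6)) = -53301/(-90 - 6*(-8)) = -53301/(-90 + 48) = -53301/(-42) = -53301*(-1/42) = 17767/14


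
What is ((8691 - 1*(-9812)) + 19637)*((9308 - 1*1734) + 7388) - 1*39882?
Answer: 570610798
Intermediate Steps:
((8691 - 1*(-9812)) + 19637)*((9308 - 1*1734) + 7388) - 1*39882 = ((8691 + 9812) + 19637)*((9308 - 1734) + 7388) - 39882 = (18503 + 19637)*(7574 + 7388) - 39882 = 38140*14962 - 39882 = 570650680 - 39882 = 570610798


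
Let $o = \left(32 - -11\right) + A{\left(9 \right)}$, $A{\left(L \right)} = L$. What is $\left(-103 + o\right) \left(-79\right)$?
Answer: $4029$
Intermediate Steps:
$o = 52$ ($o = \left(32 - -11\right) + 9 = \left(32 + 11\right) + 9 = 43 + 9 = 52$)
$\left(-103 + o\right) \left(-79\right) = \left(-103 + 52\right) \left(-79\right) = \left(-51\right) \left(-79\right) = 4029$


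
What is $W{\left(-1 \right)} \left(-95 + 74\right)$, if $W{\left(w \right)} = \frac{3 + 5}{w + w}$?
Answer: $84$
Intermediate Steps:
$W{\left(w \right)} = \frac{4}{w}$ ($W{\left(w \right)} = \frac{8}{2 w} = 8 \frac{1}{2 w} = \frac{4}{w}$)
$W{\left(-1 \right)} \left(-95 + 74\right) = \frac{4}{-1} \left(-95 + 74\right) = 4 \left(-1\right) \left(-21\right) = \left(-4\right) \left(-21\right) = 84$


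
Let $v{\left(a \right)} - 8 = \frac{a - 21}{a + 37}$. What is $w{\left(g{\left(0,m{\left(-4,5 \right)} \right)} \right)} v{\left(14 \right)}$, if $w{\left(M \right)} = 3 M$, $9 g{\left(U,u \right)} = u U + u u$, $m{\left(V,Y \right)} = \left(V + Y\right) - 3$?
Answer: $\frac{1604}{153} \approx 10.484$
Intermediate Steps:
$m{\left(V,Y \right)} = -3 + V + Y$
$g{\left(U,u \right)} = \frac{u^{2}}{9} + \frac{U u}{9}$ ($g{\left(U,u \right)} = \frac{u U + u u}{9} = \frac{U u + u^{2}}{9} = \frac{u^{2} + U u}{9} = \frac{u^{2}}{9} + \frac{U u}{9}$)
$v{\left(a \right)} = 8 + \frac{-21 + a}{37 + a}$ ($v{\left(a \right)} = 8 + \frac{a - 21}{a + 37} = 8 + \frac{-21 + a}{37 + a}$)
$w{\left(g{\left(0,m{\left(-4,5 \right)} \right)} \right)} v{\left(14 \right)} = 3 \frac{\left(-3 - 4 + 5\right) \left(0 - 2\right)}{9} \frac{275 + 9 \cdot 14}{37 + 14} = 3 \cdot \frac{1}{9} \left(-2\right) \left(0 - 2\right) \frac{275 + 126}{51} = 3 \cdot \frac{1}{9} \left(-2\right) \left(-2\right) \frac{1}{51} \cdot 401 = 3 \cdot \frac{4}{9} \cdot \frac{401}{51} = \frac{4}{3} \cdot \frac{401}{51} = \frac{1604}{153}$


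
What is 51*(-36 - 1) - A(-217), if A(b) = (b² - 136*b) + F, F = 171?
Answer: -78659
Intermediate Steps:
A(b) = 171 + b² - 136*b (A(b) = (b² - 136*b) + 171 = 171 + b² - 136*b)
51*(-36 - 1) - A(-217) = 51*(-36 - 1) - (171 + (-217)² - 136*(-217)) = 51*(-37) - (171 + 47089 + 29512) = -1887 - 1*76772 = -1887 - 76772 = -78659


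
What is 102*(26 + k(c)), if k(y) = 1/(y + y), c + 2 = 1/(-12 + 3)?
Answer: 49929/19 ≈ 2627.8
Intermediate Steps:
c = -19/9 (c = -2 + 1/(-12 + 3) = -2 + 1/(-9) = -2 - ⅑ = -19/9 ≈ -2.1111)
k(y) = 1/(2*y)
102*(26 + k(c)) = 102*(26 + 1/(2*(-19/9))) = 102*(26 + (½)*(-9/19)) = 102*(26 - 9/38) = 102*(979/38) = 49929/19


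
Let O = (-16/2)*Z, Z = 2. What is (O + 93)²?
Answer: 5929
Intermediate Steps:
O = -16 (O = -16/2*2 = -4*2*2 = -8*2 = -16)
(O + 93)² = (-16 + 93)² = 77² = 5929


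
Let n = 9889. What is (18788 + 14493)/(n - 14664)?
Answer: -33281/4775 ≈ -6.9698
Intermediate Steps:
(18788 + 14493)/(n - 14664) = (18788 + 14493)/(9889 - 14664) = 33281/(-4775) = 33281*(-1/4775) = -33281/4775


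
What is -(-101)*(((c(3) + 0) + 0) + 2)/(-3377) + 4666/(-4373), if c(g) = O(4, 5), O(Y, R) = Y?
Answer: -18407120/14767621 ≈ -1.2465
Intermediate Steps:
c(g) = 4
-(-101)*(((c(3) + 0) + 0) + 2)/(-3377) + 4666/(-4373) = -(-101)*(((4 + 0) + 0) + 2)/(-3377) + 4666/(-4373) = -(-101)*((4 + 0) + 2)*(-1/3377) + 4666*(-1/4373) = -(-101)*(4 + 2)*(-1/3377) - 4666/4373 = -(-101)*6*(-1/3377) - 4666/4373 = -101*(-6)*(-1/3377) - 4666/4373 = 606*(-1/3377) - 4666/4373 = -606/3377 - 4666/4373 = -18407120/14767621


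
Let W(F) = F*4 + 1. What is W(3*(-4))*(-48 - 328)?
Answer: 17672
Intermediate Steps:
W(F) = 1 + 4*F (W(F) = 4*F + 1 = 1 + 4*F)
W(3*(-4))*(-48 - 328) = (1 + 4*(3*(-4)))*(-48 - 328) = (1 + 4*(-12))*(-376) = (1 - 48)*(-376) = -47*(-376) = 17672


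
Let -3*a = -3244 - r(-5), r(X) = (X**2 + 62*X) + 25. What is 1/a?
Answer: 3/2984 ≈ 0.0010054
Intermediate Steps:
r(X) = 25 + X**2 + 62*X
a = 2984/3 (a = -(-3244 - (25 + (-5)**2 + 62*(-5)))/3 = -(-3244 - (25 + 25 - 310))/3 = -(-3244 - 1*(-260))/3 = -(-3244 + 260)/3 = -1/3*(-2984) = 2984/3 ≈ 994.67)
1/a = 1/(2984/3) = 3/2984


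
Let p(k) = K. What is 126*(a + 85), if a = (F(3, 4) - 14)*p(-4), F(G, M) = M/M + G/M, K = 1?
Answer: 18333/2 ≈ 9166.5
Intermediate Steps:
F(G, M) = 1 + G/M
p(k) = 1
a = -49/4 (a = ((3 + 4)/4 - 14)*1 = ((¼)*7 - 14)*1 = (7/4 - 14)*1 = -49/4*1 = -49/4 ≈ -12.250)
126*(a + 85) = 126*(-49/4 + 85) = 126*(291/4) = 18333/2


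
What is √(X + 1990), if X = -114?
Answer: 2*√469 ≈ 43.313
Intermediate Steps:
√(X + 1990) = √(-114 + 1990) = √1876 = 2*√469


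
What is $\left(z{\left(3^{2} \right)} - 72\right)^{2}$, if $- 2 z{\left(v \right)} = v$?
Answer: $\frac{23409}{4} \approx 5852.3$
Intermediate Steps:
$z{\left(v \right)} = - \frac{v}{2}$
$\left(z{\left(3^{2} \right)} - 72\right)^{2} = \left(- \frac{3^{2}}{2} - 72\right)^{2} = \left(\left(- \frac{1}{2}\right) 9 - 72\right)^{2} = \left(- \frac{9}{2} - 72\right)^{2} = \left(- \frac{153}{2}\right)^{2} = \frac{23409}{4}$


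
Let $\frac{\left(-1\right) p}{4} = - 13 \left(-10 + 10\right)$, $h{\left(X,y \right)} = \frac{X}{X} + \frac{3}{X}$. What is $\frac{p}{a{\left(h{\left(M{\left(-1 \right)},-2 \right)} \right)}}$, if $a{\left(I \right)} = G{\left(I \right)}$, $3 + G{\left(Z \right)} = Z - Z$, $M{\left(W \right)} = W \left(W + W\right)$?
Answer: $0$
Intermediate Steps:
$M{\left(W \right)} = 2 W^{2}$ ($M{\left(W \right)} = W 2 W = 2 W^{2}$)
$G{\left(Z \right)} = -3$ ($G{\left(Z \right)} = -3 + \left(Z - Z\right) = -3 + 0 = -3$)
$h{\left(X,y \right)} = 1 + \frac{3}{X}$
$a{\left(I \right)} = -3$
$p = 0$ ($p = - 4 \left(- 13 \left(-10 + 10\right)\right) = - 4 \left(\left(-13\right) 0\right) = \left(-4\right) 0 = 0$)
$\frac{p}{a{\left(h{\left(M{\left(-1 \right)},-2 \right)} \right)}} = \frac{0}{-3} = 0 \left(- \frac{1}{3}\right) = 0$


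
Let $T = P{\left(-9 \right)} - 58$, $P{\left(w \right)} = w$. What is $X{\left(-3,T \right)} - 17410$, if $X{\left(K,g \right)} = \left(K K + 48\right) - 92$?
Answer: $-17445$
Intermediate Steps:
$T = -67$ ($T = -9 - 58 = -67$)
$X{\left(K,g \right)} = -44 + K^{2}$ ($X{\left(K,g \right)} = \left(K^{2} + 48\right) - 92 = \left(48 + K^{2}\right) - 92 = -44 + K^{2}$)
$X{\left(-3,T \right)} - 17410 = \left(-44 + \left(-3\right)^{2}\right) - 17410 = \left(-44 + 9\right) - 17410 = -35 - 17410 = -17445$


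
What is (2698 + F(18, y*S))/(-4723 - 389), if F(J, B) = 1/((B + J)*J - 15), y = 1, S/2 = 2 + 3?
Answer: -1319323/2499768 ≈ -0.52778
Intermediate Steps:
S = 10 (S = 2*(2 + 3) = 2*5 = 10)
F(J, B) = 1/(-15 + J*(B + J)) (F(J, B) = 1/(J*(B + J) - 15) = 1/(-15 + J*(B + J)))
(2698 + F(18, y*S))/(-4723 - 389) = (2698 + 1/(-15 + 18**2 + (1*10)*18))/(-4723 - 389) = (2698 + 1/(-15 + 324 + 10*18))/(-5112) = (2698 + 1/(-15 + 324 + 180))*(-1/5112) = (2698 + 1/489)*(-1/5112) = (1319323/489)*(-1/5112) = -1319323/2499768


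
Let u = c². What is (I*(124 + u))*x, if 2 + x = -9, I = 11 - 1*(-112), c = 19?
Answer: -656205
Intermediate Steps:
I = 123 (I = 11 + 112 = 123)
x = -11 (x = -2 - 9 = -11)
u = 361 (u = 19² = 361)
(I*(124 + u))*x = (123*(124 + 361))*(-11) = (123*485)*(-11) = 59655*(-11) = -656205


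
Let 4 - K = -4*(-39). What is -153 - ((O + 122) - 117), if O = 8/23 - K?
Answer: -7138/23 ≈ -310.35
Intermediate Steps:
K = -152 (K = 4 - (-4)*(-39) = 4 - 1*156 = 4 - 156 = -152)
O = 3504/23 (O = 8/23 - 1*(-152) = 8*(1/23) + 152 = 8/23 + 152 = 3504/23 ≈ 152.35)
-153 - ((O + 122) - 117) = -153 - ((3504/23 + 122) - 117) = -153 - (6310/23 - 117) = -153 - 1*3619/23 = -153 - 3619/23 = -7138/23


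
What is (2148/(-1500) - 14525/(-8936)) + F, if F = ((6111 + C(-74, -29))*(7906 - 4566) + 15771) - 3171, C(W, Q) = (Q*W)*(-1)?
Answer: 14806617116081/1117000 ≈ 1.3256e+7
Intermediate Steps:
C(W, Q) = -Q*W
F = 13255700 (F = ((6111 - 1*(-29)*(-74))*(7906 - 4566) + 15771) - 3171 = ((6111 - 2146)*3340 + 15771) - 3171 = (3965*3340 + 15771) - 3171 = (13243100 + 15771) - 3171 = 13258871 - 3171 = 13255700)
(2148/(-1500) - 14525/(-8936)) + F = (2148/(-1500) - 14525/(-8936)) + 13255700 = (2148*(-1/1500) - 14525*(-1/8936)) + 13255700 = (-179/125 + 14525/8936) + 13255700 = 216081/1117000 + 13255700 = 14806617116081/1117000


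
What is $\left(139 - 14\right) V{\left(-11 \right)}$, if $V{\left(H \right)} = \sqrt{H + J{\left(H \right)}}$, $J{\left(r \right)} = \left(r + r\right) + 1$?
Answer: $500 i \sqrt{2} \approx 707.11 i$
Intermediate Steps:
$J{\left(r \right)} = 1 + 2 r$ ($J{\left(r \right)} = 2 r + 1 = 1 + 2 r$)
$V{\left(H \right)} = \sqrt{1 + 3 H}$ ($V{\left(H \right)} = \sqrt{H + \left(1 + 2 H\right)} = \sqrt{1 + 3 H}$)
$\left(139 - 14\right) V{\left(-11 \right)} = \left(139 - 14\right) \sqrt{1 + 3 \left(-11\right)} = 125 \sqrt{1 - 33} = 125 \sqrt{-32} = 125 \cdot 4 i \sqrt{2} = 500 i \sqrt{2}$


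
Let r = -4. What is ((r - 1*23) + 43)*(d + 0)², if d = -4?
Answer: 256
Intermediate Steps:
((r - 1*23) + 43)*(d + 0)² = ((-4 - 1*23) + 43)*(-4 + 0)² = ((-4 - 23) + 43)*(-4)² = (-27 + 43)*16 = 16*16 = 256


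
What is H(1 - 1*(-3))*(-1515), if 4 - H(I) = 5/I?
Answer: -16665/4 ≈ -4166.3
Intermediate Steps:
H(I) = 4 - 5/I
H(1 - 1*(-3))*(-1515) = (4 - 5/(1 - 1*(-3)))*(-1515) = (4 - 5/(1 + 3))*(-1515) = (4 - 5/4)*(-1515) = (11/4)*(-1515) = -16665/4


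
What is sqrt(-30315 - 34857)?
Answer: 2*I*sqrt(16293) ≈ 255.29*I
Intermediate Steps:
sqrt(-30315 - 34857) = sqrt(-65172) = 2*I*sqrt(16293)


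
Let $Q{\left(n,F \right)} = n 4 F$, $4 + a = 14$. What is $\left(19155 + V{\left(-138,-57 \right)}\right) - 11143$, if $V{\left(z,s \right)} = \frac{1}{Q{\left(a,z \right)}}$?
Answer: $\frac{44226239}{5520} \approx 8012.0$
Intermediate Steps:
$a = 10$ ($a = -4 + 14 = 10$)
$Q{\left(n,F \right)} = 4 F n$ ($Q{\left(n,F \right)} = 4 n F = 4 F n$)
$V{\left(z,s \right)} = \frac{1}{40 z}$ ($V{\left(z,s \right)} = \frac{1}{4 z 10} = \frac{1}{40 z}$)
$\left(19155 + V{\left(-138,-57 \right)}\right) - 11143 = \left(19155 + \frac{1}{40 \left(-138\right)}\right) - 11143 = \left(19155 + \frac{1}{40} \left(- \frac{1}{138}\right)\right) - 11143 = \left(19155 - \frac{1}{5520}\right) - 11143 = \frac{105735599}{5520} - 11143 = \frac{44226239}{5520}$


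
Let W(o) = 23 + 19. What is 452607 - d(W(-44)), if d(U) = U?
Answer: 452565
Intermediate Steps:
W(o) = 42
452607 - d(W(-44)) = 452607 - 1*42 = 452607 - 42 = 452565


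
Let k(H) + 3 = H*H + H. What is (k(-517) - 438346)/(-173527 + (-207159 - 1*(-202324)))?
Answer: 171577/178362 ≈ 0.96196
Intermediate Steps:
k(H) = -3 + H + H**2 (k(H) = -3 + (H*H + H) = -3 + (H**2 + H) = -3 + (H + H**2) = -3 + H + H**2)
(k(-517) - 438346)/(-173527 + (-207159 - 1*(-202324))) = ((-3 - 517 + (-517)**2) - 438346)/(-173527 + (-207159 - 1*(-202324))) = ((-3 - 517 + 267289) - 438346)/(-173527 + (-207159 + 202324)) = (266769 - 438346)/(-173527 - 4835) = -171577/(-178362) = -171577*(-1/178362) = 171577/178362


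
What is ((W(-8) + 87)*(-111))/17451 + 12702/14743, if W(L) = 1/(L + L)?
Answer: 423422563/1372160496 ≈ 0.30858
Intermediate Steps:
W(L) = 1/(2*L)
((W(-8) + 87)*(-111))/17451 + 12702/14743 = (((1/2)/(-8) + 87)*(-111))/17451 + 12702/14743 = (((1/2)*(-1/8) + 87)*(-111))*(1/17451) + 12702*(1/14743) = ((-1/16 + 87)*(-111))*(1/17451) + 12702/14743 = ((1391/16)*(-111))*(1/17451) + 12702/14743 = -154401/16*1/17451 + 12702/14743 = -51467/93072 + 12702/14743 = 423422563/1372160496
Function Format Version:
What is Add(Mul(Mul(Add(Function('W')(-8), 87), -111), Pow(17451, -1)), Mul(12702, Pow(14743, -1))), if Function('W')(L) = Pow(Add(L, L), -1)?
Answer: Rational(423422563, 1372160496) ≈ 0.30858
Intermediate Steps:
Function('W')(L) = Mul(Rational(1, 2), Pow(L, -1)) (Function('W')(L) = Pow(Mul(2, L), -1) = Mul(Rational(1, 2), Pow(L, -1)))
Add(Mul(Mul(Add(Function('W')(-8), 87), -111), Pow(17451, -1)), Mul(12702, Pow(14743, -1))) = Add(Mul(Mul(Add(Mul(Rational(1, 2), Pow(-8, -1)), 87), -111), Pow(17451, -1)), Mul(12702, Pow(14743, -1))) = Add(Mul(Mul(Add(Mul(Rational(1, 2), Rational(-1, 8)), 87), -111), Rational(1, 17451)), Mul(12702, Rational(1, 14743))) = Add(Mul(Mul(Add(Rational(-1, 16), 87), -111), Rational(1, 17451)), Rational(12702, 14743)) = Add(Mul(Mul(Rational(1391, 16), -111), Rational(1, 17451)), Rational(12702, 14743)) = Add(Mul(Rational(-154401, 16), Rational(1, 17451)), Rational(12702, 14743)) = Add(Rational(-51467, 93072), Rational(12702, 14743)) = Rational(423422563, 1372160496)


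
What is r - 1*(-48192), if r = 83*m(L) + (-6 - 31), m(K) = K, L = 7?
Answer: 48736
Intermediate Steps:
r = 544 (r = 83*7 + (-6 - 31) = 581 - 37 = 544)
r - 1*(-48192) = 544 - 1*(-48192) = 544 + 48192 = 48736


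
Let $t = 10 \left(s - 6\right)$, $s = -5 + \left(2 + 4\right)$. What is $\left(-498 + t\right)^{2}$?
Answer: $300304$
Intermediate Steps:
$s = 1$ ($s = -5 + 6 = 1$)
$t = -50$ ($t = 10 \left(1 - 6\right) = 10 \left(-5\right) = -50$)
$\left(-498 + t\right)^{2} = \left(-498 - 50\right)^{2} = \left(-548\right)^{2} = 300304$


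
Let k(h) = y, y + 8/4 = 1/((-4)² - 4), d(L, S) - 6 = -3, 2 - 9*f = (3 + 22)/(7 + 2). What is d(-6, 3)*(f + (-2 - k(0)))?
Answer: -55/108 ≈ -0.50926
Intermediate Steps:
f = -7/81 (f = 2/9 - (3 + 22)/(9*(7 + 2)) = 2/9 - 25/(9*9) = 2/9 - ⅑*25/9 = 2/9 - 25/81 = -7/81 ≈ -0.086420)
d(L, S) = 3 (d(L, S) = 6 - 3 = 3)
y = -23/12 (y = -2 + 1/((-4)² - 4) = -2 + 1/(16 - 4) = -2 + 1/12 = -23/12 ≈ -1.9167)
k(h) = -23/12
d(-6, 3)*(f + (-2 - k(0))) = 3*(-7/81 + (-2 - 1*(-23/12))) = 3*(-7/81 + (-2 + 23/12)) = 3*(-7/81 - 1/12) = 3*(-55/324) = -55/108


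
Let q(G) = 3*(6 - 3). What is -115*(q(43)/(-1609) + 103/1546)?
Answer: -17458495/2487514 ≈ -7.0184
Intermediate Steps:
q(G) = 9 (q(G) = 3*3 = 9)
-115*(q(43)/(-1609) + 103/1546) = -115*(9/(-1609) + 103/1546) = -115*(9*(-1/1609) + 103*(1/1546)) = -115*(-9/1609 + 103/1546) = -115*151813/2487514 = -17458495/2487514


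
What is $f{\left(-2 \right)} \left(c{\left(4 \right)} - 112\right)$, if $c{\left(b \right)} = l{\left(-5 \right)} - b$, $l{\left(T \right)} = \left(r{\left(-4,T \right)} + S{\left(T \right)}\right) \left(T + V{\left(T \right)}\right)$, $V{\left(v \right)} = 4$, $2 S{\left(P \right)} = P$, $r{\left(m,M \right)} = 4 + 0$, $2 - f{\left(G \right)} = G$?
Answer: $-470$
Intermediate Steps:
$f{\left(G \right)} = 2 - G$
$r{\left(m,M \right)} = 4$
$S{\left(P \right)} = \frac{P}{2}$
$l{\left(T \right)} = \left(4 + T\right) \left(4 + \frac{T}{2}\right)$ ($l{\left(T \right)} = \left(4 + \frac{T}{2}\right) \left(T + 4\right) = \left(4 + \frac{T}{2}\right) \left(4 + T\right) = \left(4 + T\right) \left(4 + \frac{T}{2}\right)$)
$c{\left(b \right)} = - \frac{3}{2} - b$ ($c{\left(b \right)} = \left(16 + \frac{\left(-5\right)^{2}}{2} + 6 \left(-5\right)\right) - b = \left(16 + \frac{1}{2} \cdot 25 - 30\right) - b = \left(16 + \frac{25}{2} - 30\right) - b = - \frac{3}{2} - b$)
$f{\left(-2 \right)} \left(c{\left(4 \right)} - 112\right) = \left(2 - -2\right) \left(\left(- \frac{3}{2} - 4\right) - 112\right) = \left(2 + 2\right) \left(\left(- \frac{3}{2} - 4\right) - 112\right) = 4 \left(- \frac{11}{2} - 112\right) = 4 \left(- \frac{235}{2}\right) = -470$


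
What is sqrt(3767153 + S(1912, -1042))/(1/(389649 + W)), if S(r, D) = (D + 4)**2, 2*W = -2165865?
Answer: -1386567*sqrt(4844597)/2 ≈ -1.5259e+9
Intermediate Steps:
W = -2165865/2 (W = (1/2)*(-2165865) = -2165865/2 ≈ -1.0829e+6)
S(r, D) = (4 + D)**2
sqrt(3767153 + S(1912, -1042))/(1/(389649 + W)) = sqrt(3767153 + (4 - 1042)**2)/(1/(389649 - 2165865/2)) = sqrt(3767153 + (-1038)**2)/(1/(-1386567/2)) = sqrt(3767153 + 1077444)/(-2/1386567) = sqrt(4844597)*(-1386567/2) = -1386567*sqrt(4844597)/2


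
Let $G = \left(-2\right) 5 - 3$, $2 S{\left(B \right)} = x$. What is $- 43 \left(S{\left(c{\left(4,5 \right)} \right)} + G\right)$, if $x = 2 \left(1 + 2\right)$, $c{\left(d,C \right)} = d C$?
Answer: $430$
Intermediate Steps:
$c{\left(d,C \right)} = C d$
$x = 6$ ($x = 2 \cdot 3 = 6$)
$S{\left(B \right)} = 3$ ($S{\left(B \right)} = \frac{1}{2} \cdot 6 = 3$)
$G = -13$ ($G = -10 - 3 = -13$)
$- 43 \left(S{\left(c{\left(4,5 \right)} \right)} + G\right) = - 43 \left(3 - 13\right) = \left(-43\right) \left(-10\right) = 430$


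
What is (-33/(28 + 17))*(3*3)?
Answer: -33/5 ≈ -6.6000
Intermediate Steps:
(-33/(28 + 17))*(3*3) = -33/45*9 = -33*1/45*9 = -11/15*9 = -33/5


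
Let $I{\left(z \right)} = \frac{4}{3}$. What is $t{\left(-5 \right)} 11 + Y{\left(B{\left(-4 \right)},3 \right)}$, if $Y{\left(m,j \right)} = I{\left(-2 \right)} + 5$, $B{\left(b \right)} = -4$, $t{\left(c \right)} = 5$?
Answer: $\frac{184}{3} \approx 61.333$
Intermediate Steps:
$I{\left(z \right)} = \frac{4}{3}$ ($I{\left(z \right)} = 4 \cdot \frac{1}{3} = \frac{4}{3}$)
$Y{\left(m,j \right)} = \frac{19}{3}$ ($Y{\left(m,j \right)} = \frac{4}{3} + 5 = \frac{19}{3}$)
$t{\left(-5 \right)} 11 + Y{\left(B{\left(-4 \right)},3 \right)} = 5 \cdot 11 + \frac{19}{3} = 55 + \frac{19}{3} = \frac{184}{3}$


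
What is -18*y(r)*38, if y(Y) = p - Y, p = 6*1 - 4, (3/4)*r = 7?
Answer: 5016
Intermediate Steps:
r = 28/3 (r = (4/3)*7 = 28/3 ≈ 9.3333)
p = 2 (p = 6 - 4 = 2)
y(Y) = 2 - Y
-18*y(r)*38 = -18*(2 - 1*28/3)*38 = -18*(2 - 28/3)*38 = -18*(-22/3)*38 = 132*38 = 5016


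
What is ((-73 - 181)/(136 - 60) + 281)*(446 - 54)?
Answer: 2067996/19 ≈ 1.0884e+5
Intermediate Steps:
((-73 - 181)/(136 - 60) + 281)*(446 - 54) = (-254/76 + 281)*392 = (-254*1/76 + 281)*392 = (-127/38 + 281)*392 = (10551/38)*392 = 2067996/19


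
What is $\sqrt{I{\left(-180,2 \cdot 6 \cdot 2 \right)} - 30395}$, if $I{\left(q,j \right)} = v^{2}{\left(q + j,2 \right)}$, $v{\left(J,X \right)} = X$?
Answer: $i \sqrt{30391} \approx 174.33 i$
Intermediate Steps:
$I{\left(q,j \right)} = 4$ ($I{\left(q,j \right)} = 2^{2} = 4$)
$\sqrt{I{\left(-180,2 \cdot 6 \cdot 2 \right)} - 30395} = \sqrt{4 - 30395} = \sqrt{-30391} = i \sqrt{30391}$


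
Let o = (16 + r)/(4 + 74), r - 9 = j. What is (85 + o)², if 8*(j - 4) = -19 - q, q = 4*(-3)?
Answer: 315240025/43264 ≈ 7286.4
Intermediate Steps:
q = -12
j = 25/8 (j = 4 + (-19 - 1*(-12))/8 = 4 + (-19 + 12)/8 = 4 + (⅛)*(-7) = 4 - 7/8 = 25/8 ≈ 3.1250)
r = 97/8 (r = 9 + 25/8 = 97/8 ≈ 12.125)
o = 75/208 (o = (16 + 97/8)/(4 + 74) = (225/8)/78 = (225/8)*(1/78) = 75/208 ≈ 0.36058)
(85 + o)² = (85 + 75/208)² = (17755/208)² = 315240025/43264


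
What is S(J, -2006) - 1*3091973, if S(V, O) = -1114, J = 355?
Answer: -3093087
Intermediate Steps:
S(J, -2006) - 1*3091973 = -1114 - 1*3091973 = -1114 - 3091973 = -3093087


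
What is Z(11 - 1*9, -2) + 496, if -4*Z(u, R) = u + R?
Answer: 496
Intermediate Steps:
Z(u, R) = -R/4 - u/4 (Z(u, R) = -(u + R)/4 = -(R + u)/4 = -R/4 - u/4)
Z(11 - 1*9, -2) + 496 = (-¼*(-2) - (11 - 1*9)/4) + 496 = (½ - (11 - 9)/4) + 496 = (½ - ¼*2) + 496 = (½ - ½) + 496 = 0 + 496 = 496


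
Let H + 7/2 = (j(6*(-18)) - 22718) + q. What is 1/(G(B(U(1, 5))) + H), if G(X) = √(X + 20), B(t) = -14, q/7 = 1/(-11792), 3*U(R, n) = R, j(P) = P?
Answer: -1058156971344/24157194927341419 - 139051264*√6/72471584782024257 ≈ -4.3808e-5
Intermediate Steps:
U(R, n) = R/3
q = -7/11792 (q = 7/(-11792) = 7*(-1/11792) = -7/11792 ≈ -0.00059362)
H = -269205471/11792 (H = -7/2 + ((6*(-18) - 22718) - 7/11792) = -7/2 + ((-108 - 22718) - 7/11792) = -7/2 + (-22826 - 7/11792) = -7/2 - 269164199/11792 = -269205471/11792 ≈ -22830.)
G(X) = √(20 + X)
1/(G(B(U(1, 5))) + H) = 1/(√(20 - 14) - 269205471/11792) = 1/(√6 - 269205471/11792) = 1/(-269205471/11792 + √6)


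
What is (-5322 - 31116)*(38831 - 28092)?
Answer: -391307682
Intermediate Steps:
(-5322 - 31116)*(38831 - 28092) = -36438*10739 = -391307682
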